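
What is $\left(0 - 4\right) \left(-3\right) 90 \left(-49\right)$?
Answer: $-52920$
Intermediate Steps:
$\left(0 - 4\right) \left(-3\right) 90 \left(-49\right) = \left(-4\right) \left(-3\right) 90 \left(-49\right) = 12 \cdot 90 \left(-49\right) = 1080 \left(-49\right) = -52920$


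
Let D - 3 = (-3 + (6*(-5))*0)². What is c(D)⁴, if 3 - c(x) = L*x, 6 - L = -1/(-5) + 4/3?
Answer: 4097152081/625 ≈ 6.5554e+6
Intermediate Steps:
L = 67/15 (L = 6 - (-1/(-5) + 4/3) = 6 - (-1*(-⅕) + 4*(⅓)) = 6 - (⅕ + 4/3) = 6 - 1*23/15 = 6 - 23/15 = 67/15 ≈ 4.4667)
D = 12 (D = 3 + (-3 + (6*(-5))*0)² = 3 + (-3 - 30*0)² = 3 + (-3 + 0)² = 3 + (-3)² = 3 + 9 = 12)
c(x) = 3 - 67*x/15
c(D)⁴ = (3 - 67/15*12)⁴ = (3 - 268/5)⁴ = (-253/5)⁴ = 4097152081/625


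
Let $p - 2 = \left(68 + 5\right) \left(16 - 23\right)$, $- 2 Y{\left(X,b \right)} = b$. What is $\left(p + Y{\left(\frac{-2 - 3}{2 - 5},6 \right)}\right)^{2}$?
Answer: $262144$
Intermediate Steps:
$Y{\left(X,b \right)} = - \frac{b}{2}$
$p = -509$ ($p = 2 + \left(68 + 5\right) \left(16 - 23\right) = 2 + 73 \left(-7\right) = 2 - 511 = -509$)
$\left(p + Y{\left(\frac{-2 - 3}{2 - 5},6 \right)}\right)^{2} = \left(-509 - 3\right)^{2} = \left(-512\right)^{2} = 262144$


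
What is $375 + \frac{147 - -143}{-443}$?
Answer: $\frac{165835}{443} \approx 374.35$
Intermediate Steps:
$375 + \frac{147 - -143}{-443} = 375 + \left(147 + 143\right) \left(- \frac{1}{443}\right) = 375 + 290 \left(- \frac{1}{443}\right) = 375 - \frac{290}{443} = \frac{165835}{443}$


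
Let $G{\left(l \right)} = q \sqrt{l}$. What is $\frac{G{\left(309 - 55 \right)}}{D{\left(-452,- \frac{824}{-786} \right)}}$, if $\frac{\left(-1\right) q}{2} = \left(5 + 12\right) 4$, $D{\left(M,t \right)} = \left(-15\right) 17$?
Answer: $\frac{8 \sqrt{254}}{15} \approx 8.4999$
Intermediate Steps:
$D{\left(M,t \right)} = -255$
$q = -136$ ($q = - 2 \left(5 + 12\right) 4 = - 2 \cdot 17 \cdot 4 = \left(-2\right) 68 = -136$)
$G{\left(l \right)} = - 136 \sqrt{l}$
$\frac{G{\left(309 - 55 \right)}}{D{\left(-452,- \frac{824}{-786} \right)}} = \frac{\left(-136\right) \sqrt{309 - 55}}{-255} = - 136 \sqrt{254} \left(- \frac{1}{255}\right) = \frac{8 \sqrt{254}}{15}$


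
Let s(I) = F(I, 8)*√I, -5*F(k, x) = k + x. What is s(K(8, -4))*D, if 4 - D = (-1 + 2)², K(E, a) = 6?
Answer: -42*√6/5 ≈ -20.576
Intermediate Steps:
F(k, x) = -k/5 - x/5 (F(k, x) = -(k + x)/5 = -k/5 - x/5)
D = 3 (D = 4 - (-1 + 2)² = 4 - 1*1² = 4 - 1*1 = 4 - 1 = 3)
s(I) = √I*(-8/5 - I/5) (s(I) = (-I/5 - ⅕*8)*√I = (-I/5 - 8/5)*√I = (-8/5 - I/5)*√I = √I*(-8/5 - I/5))
s(K(8, -4))*D = (√6*(-8 - 1*6)/5)*3 = (√6*(-8 - 6)/5)*3 = ((⅕)*√6*(-14))*3 = -14*√6/5*3 = -42*√6/5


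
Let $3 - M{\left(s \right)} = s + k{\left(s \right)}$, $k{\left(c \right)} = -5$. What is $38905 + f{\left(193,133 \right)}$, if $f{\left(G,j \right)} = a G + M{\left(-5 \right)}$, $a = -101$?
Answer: $19425$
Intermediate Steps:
$M{\left(s \right)} = 8 - s$ ($M{\left(s \right)} = 3 - \left(s - 5\right) = 3 - \left(-5 + s\right) = 8 - s$)
$f{\left(G,j \right)} = 13 - 101 G$ ($f{\left(G,j \right)} = - 101 G + \left(8 - -5\right) = - 101 G + \left(8 + 5\right) = - 101 G + 13 = 13 - 101 G$)
$38905 + f{\left(193,133 \right)} = 38905 + \left(13 - 19493\right) = 38905 - 19480 = 19425$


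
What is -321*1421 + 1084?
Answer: -455057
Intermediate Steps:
-321*1421 + 1084 = -456141 + 1084 = -455057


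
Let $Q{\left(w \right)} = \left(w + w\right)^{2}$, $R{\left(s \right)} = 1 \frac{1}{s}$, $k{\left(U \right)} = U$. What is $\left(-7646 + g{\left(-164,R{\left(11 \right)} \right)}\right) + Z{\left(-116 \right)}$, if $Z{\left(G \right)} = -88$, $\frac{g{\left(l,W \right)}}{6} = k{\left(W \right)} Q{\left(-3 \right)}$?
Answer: $- \frac{84858}{11} \approx -7714.4$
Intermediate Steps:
$R{\left(s \right)} = \frac{1}{s}$
$Q{\left(w \right)} = 4 w^{2}$ ($Q{\left(w \right)} = \left(2 w\right)^{2} = 4 w^{2}$)
$g{\left(l,W \right)} = 216 W$ ($g{\left(l,W \right)} = 6 W 4 \left(-3\right)^{2} = 6 W 4 \cdot 9 = 6 W 36 = 6 \cdot 36 W = 216 W$)
$\left(-7646 + g{\left(-164,R{\left(11 \right)} \right)}\right) + Z{\left(-116 \right)} = \left(-7646 + \frac{216}{11}\right) - 88 = - \frac{83890}{11} - 88 = - \frac{84858}{11}$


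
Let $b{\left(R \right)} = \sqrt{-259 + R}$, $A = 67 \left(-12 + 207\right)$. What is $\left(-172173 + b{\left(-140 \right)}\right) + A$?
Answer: $-159108 + i \sqrt{399} \approx -1.5911 \cdot 10^{5} + 19.975 i$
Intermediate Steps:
$A = 13065$ ($A = 67 \cdot 195 = 13065$)
$\left(-172173 + b{\left(-140 \right)}\right) + A = \left(-172173 + \sqrt{-259 - 140}\right) + 13065 = \left(-172173 + \sqrt{-399}\right) + 13065 = \left(-172173 + i \sqrt{399}\right) + 13065 = -159108 + i \sqrt{399}$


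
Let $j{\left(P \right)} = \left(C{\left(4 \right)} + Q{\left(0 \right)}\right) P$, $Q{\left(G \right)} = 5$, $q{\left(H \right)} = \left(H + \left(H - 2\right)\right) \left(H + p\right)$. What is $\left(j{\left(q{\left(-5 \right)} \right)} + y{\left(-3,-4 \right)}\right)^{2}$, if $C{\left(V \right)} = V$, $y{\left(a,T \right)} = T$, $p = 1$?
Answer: $183184$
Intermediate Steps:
$q{\left(H \right)} = \left(1 + H\right) \left(-2 + 2 H\right)$ ($q{\left(H \right)} = \left(H + \left(H - 2\right)\right) \left(H + 1\right) = \left(H + \left(H - 2\right)\right) \left(1 + H\right) = \left(H + \left(-2 + H\right)\right) \left(1 + H\right) = \left(-2 + 2 H\right) \left(1 + H\right) = \left(1 + H\right) \left(-2 + 2 H\right)$)
$j{\left(P \right)} = 9 P$ ($j{\left(P \right)} = \left(4 + 5\right) P = 9 P$)
$\left(j{\left(q{\left(-5 \right)} \right)} + y{\left(-3,-4 \right)}\right)^{2} = \left(9 \left(-2 + 2 \left(-5\right)^{2}\right) - 4\right)^{2} = \left(9 \left(-2 + 2 \cdot 25\right) - 4\right)^{2} = \left(9 \left(-2 + 50\right) - 4\right)^{2} = \left(9 \cdot 48 - 4\right)^{2} = \left(432 - 4\right)^{2} = 428^{2} = 183184$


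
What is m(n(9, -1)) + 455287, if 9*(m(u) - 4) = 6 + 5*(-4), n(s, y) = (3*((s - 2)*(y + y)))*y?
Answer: 4097605/9 ≈ 4.5529e+5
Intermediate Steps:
n(s, y) = 6*y**2*(-2 + s) (n(s, y) = (3*((-2 + s)*(2*y)))*y = (3*(2*y*(-2 + s)))*y = (6*y*(-2 + s))*y = 6*y**2*(-2 + s))
m(u) = 22/9 (m(u) = 4 + (6 + 5*(-4))/9 = 4 + (6 - 20)/9 = 4 + (1/9)*(-14) = 4 - 14/9 = 22/9)
m(n(9, -1)) + 455287 = 22/9 + 455287 = 4097605/9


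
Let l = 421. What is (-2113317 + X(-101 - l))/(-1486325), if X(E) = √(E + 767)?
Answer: 2113317/1486325 - 7*√5/1486325 ≈ 1.4218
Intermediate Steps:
X(E) = √(767 + E)
(-2113317 + X(-101 - l))/(-1486325) = (-2113317 + √(767 + (-101 - 1*421)))/(-1486325) = (-2113317 + √(767 + (-101 - 421)))*(-1/1486325) = (-2113317 + √(767 - 522))*(-1/1486325) = (-2113317 + √245)*(-1/1486325) = (-2113317 + 7*√5)*(-1/1486325) = 2113317/1486325 - 7*√5/1486325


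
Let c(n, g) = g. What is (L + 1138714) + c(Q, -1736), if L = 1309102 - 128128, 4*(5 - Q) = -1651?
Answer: 2317952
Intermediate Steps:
Q = 1671/4 (Q = 5 - ¼*(-1651) = 5 + 1651/4 = 1671/4 ≈ 417.75)
L = 1180974
(L + 1138714) + c(Q, -1736) = (1180974 + 1138714) - 1736 = 2319688 - 1736 = 2317952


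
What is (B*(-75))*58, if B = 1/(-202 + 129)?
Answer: 4350/73 ≈ 59.589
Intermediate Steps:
B = -1/73 (B = 1/(-73) = -1/73 ≈ -0.013699)
(B*(-75))*58 = -1/73*(-75)*58 = (75/73)*58 = 4350/73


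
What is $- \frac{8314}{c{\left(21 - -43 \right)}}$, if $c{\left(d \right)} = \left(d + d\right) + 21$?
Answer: $- \frac{8314}{149} \approx -55.799$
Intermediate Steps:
$c{\left(d \right)} = 21 + 2 d$ ($c{\left(d \right)} = 2 d + 21 = 21 + 2 d$)
$- \frac{8314}{c{\left(21 - -43 \right)}} = - \frac{8314}{21 + 2 \left(21 - -43\right)} = - \frac{8314}{21 + 2 \left(21 + 43\right)} = - \frac{8314}{21 + 2 \cdot 64} = - \frac{8314}{21 + 128} = - \frac{8314}{149}$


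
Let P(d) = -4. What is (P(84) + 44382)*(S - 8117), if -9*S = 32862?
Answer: -1566765290/3 ≈ -5.2225e+8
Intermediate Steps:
S = -10954/3 (S = -⅑*32862 = -10954/3 ≈ -3651.3)
(P(84) + 44382)*(S - 8117) = (-4 + 44382)*(-10954/3 - 8117) = 44378*(-35305/3) = -1566765290/3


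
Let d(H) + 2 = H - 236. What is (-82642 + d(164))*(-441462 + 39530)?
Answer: 33246207312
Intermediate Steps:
d(H) = -238 + H (d(H) = -2 + (H - 236) = -2 + (-236 + H) = -238 + H)
(-82642 + d(164))*(-441462 + 39530) = (-82642 + (-238 + 164))*(-441462 + 39530) = (-82642 - 74)*(-401932) = -82716*(-401932) = 33246207312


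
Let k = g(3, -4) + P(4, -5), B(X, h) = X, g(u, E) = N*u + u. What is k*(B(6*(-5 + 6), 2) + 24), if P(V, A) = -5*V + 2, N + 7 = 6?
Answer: -540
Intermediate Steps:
N = -1 (N = -7 + 6 = -1)
g(u, E) = 0 (g(u, E) = -u + u = 0)
P(V, A) = 2 - 5*V
k = -18 (k = 0 + (2 - 5*4) = 0 + (2 - 20) = 0 - 18 = -18)
k*(B(6*(-5 + 6), 2) + 24) = -18*(6*(-5 + 6) + 24) = -18*(6*1 + 24) = -18*(6 + 24) = -18*30 = -540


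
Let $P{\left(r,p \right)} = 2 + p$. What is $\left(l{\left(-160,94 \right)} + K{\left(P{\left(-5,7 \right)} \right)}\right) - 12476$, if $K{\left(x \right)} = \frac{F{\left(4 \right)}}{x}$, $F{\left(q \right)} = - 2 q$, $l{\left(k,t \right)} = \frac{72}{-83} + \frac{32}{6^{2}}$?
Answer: $- \frac{1035580}{83} \approx -12477.0$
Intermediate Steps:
$l{\left(k,t \right)} = \frac{16}{747}$ ($l{\left(k,t \right)} = 72 \left(- \frac{1}{83}\right) + \frac{32}{36} = - \frac{72}{83} + 32 \cdot \frac{1}{36} = - \frac{72}{83} + \frac{8}{9} = \frac{16}{747}$)
$K{\left(x \right)} = - \frac{8}{x}$ ($K{\left(x \right)} = \frac{\left(-2\right) 4}{x} = - \frac{8}{x}$)
$\left(l{\left(-160,94 \right)} + K{\left(P{\left(-5,7 \right)} \right)}\right) - 12476 = \left(\frac{16}{747} - \frac{8}{2 + 7}\right) - 12476 = \left(\frac{16}{747} - \frac{8}{9}\right) - 12476 = - \frac{72}{83} - 12476 = - \frac{1035580}{83}$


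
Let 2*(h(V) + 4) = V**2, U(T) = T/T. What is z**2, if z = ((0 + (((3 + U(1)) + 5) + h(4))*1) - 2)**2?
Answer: 14641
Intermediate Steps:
U(T) = 1
h(V) = -4 + V**2/2
z = 121 (z = ((0 + (((3 + 1) + 5) + (-4 + (1/2)*4**2))*1) - 2)**2 = ((0 + ((4 + 5) + (-4 + (1/2)*16))*1) - 2)**2 = ((0 + (9 + (-4 + 8))*1) - 2)**2 = ((0 + (9 + 4)*1) - 2)**2 = ((0 + 13*1) - 2)**2 = ((0 + 13) - 2)**2 = (13 - 2)**2 = 11**2 = 121)
z**2 = 121**2 = 14641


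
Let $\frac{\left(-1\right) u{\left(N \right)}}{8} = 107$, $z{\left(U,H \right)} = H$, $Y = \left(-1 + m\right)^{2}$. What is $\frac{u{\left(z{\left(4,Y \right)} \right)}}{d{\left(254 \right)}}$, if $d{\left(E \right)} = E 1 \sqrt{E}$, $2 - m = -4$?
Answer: $- \frac{214 \sqrt{254}}{16129} \approx -0.21146$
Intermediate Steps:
$m = 6$ ($m = 2 - -4 = 2 + 4 = 6$)
$Y = 25$ ($Y = \left(-1 + 6\right)^{2} = 5^{2} = 25$)
$u{\left(N \right)} = -856$ ($u{\left(N \right)} = \left(-8\right) 107 = -856$)
$d{\left(E \right)} = E^{\frac{3}{2}}$ ($d{\left(E \right)} = E \sqrt{E} = E^{\frac{3}{2}}$)
$\frac{u{\left(z{\left(4,Y \right)} \right)}}{d{\left(254 \right)}} = - \frac{856}{254^{\frac{3}{2}}} = - \frac{856}{254 \sqrt{254}} = - 856 \frac{\sqrt{254}}{64516} = - \frac{214 \sqrt{254}}{16129}$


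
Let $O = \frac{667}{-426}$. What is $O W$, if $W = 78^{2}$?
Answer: $- \frac{676338}{71} \approx -9525.9$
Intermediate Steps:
$W = 6084$
$O = - \frac{667}{426}$ ($O = 667 \left(- \frac{1}{426}\right) = - \frac{667}{426} \approx -1.5657$)
$O W = \left(- \frac{667}{426}\right) 6084 = - \frac{676338}{71}$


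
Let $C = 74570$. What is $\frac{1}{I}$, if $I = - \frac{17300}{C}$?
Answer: $- \frac{7457}{1730} \approx -4.3104$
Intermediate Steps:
$I = - \frac{1730}{7457}$ ($I = - \frac{17300}{74570} = \left(-17300\right) \frac{1}{74570} = - \frac{1730}{7457} \approx -0.232$)
$\frac{1}{I} = \frac{1}{- \frac{1730}{7457}} = - \frac{7457}{1730}$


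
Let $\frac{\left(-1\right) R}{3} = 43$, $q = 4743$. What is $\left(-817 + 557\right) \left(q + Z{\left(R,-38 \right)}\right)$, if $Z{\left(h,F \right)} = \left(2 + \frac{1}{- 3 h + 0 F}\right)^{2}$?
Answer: $- \frac{184848297920}{149769} \approx -1.2342 \cdot 10^{6}$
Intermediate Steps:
$R = -129$ ($R = \left(-3\right) 43 = -129$)
$Z{\left(h,F \right)} = \left(2 - \frac{1}{3 h}\right)^{2}$ ($Z{\left(h,F \right)} = \left(2 + \frac{1}{- 3 h + 0}\right)^{2} = \left(2 + \frac{1}{\left(-3\right) h}\right)^{2} = \left(2 - \frac{1}{3 h}\right)^{2}$)
$\left(-817 + 557\right) \left(q + Z{\left(R,-38 \right)}\right) = \left(-817 + 557\right) \left(4743 + \frac{\left(-1 + 6 \left(-129\right)\right)^{2}}{9 \cdot 16641}\right) = - 260 \left(4743 + \frac{1}{9} \cdot \frac{1}{16641} \left(-1 - 774\right)^{2}\right) = - 260 \left(4743 + \frac{1}{9} \cdot \frac{1}{16641} \left(-775\right)^{2}\right) = - 260 \left(4743 + \frac{1}{9} \cdot \frac{1}{16641} \cdot 600625\right) = - 260 \left(4743 + \frac{600625}{149769}\right) = \left(-260\right) \frac{710954992}{149769} = - \frac{184848297920}{149769}$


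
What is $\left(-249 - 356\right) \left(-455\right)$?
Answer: $275275$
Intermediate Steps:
$\left(-249 - 356\right) \left(-455\right) = \left(-605\right) \left(-455\right) = 275275$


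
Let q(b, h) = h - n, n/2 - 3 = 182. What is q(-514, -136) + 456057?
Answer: 455551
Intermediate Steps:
n = 370 (n = 6 + 2*182 = 6 + 364 = 370)
q(b, h) = -370 + h (q(b, h) = h - 1*370 = h - 370 = -370 + h)
q(-514, -136) + 456057 = (-370 - 136) + 456057 = -506 + 456057 = 455551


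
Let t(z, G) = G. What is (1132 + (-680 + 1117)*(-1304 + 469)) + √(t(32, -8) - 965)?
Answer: -363763 + I*√973 ≈ -3.6376e+5 + 31.193*I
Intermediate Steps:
(1132 + (-680 + 1117)*(-1304 + 469)) + √(t(32, -8) - 965) = (1132 + (-680 + 1117)*(-1304 + 469)) + √(-8 - 965) = (1132 + 437*(-835)) + √(-973) = (1132 - 364895) + I*√973 = -363763 + I*√973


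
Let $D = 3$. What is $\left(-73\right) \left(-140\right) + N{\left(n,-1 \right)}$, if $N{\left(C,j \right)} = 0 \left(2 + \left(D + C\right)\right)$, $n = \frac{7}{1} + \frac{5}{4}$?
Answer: $10220$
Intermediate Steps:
$n = \frac{33}{4}$ ($n = 7 \cdot 1 + 5 \cdot \frac{1}{4} = 7 + \frac{5}{4} = \frac{33}{4} \approx 8.25$)
$N{\left(C,j \right)} = 0$ ($N{\left(C,j \right)} = 0 \left(2 + \left(3 + C\right)\right) = 0 \left(5 + C\right) = 0$)
$\left(-73\right) \left(-140\right) + N{\left(n,-1 \right)} = \left(-73\right) \left(-140\right) + 0 = 10220 + 0 = 10220$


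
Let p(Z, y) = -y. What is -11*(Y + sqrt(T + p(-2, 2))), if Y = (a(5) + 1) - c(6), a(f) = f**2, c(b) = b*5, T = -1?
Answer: 44 - 11*I*sqrt(3) ≈ 44.0 - 19.053*I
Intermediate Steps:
c(b) = 5*b
Y = -4 (Y = (5**2 + 1) - 5*6 = (25 + 1) - 1*30 = 26 - 30 = -4)
-11*(Y + sqrt(T + p(-2, 2))) = -11*(-4 + sqrt(-1 - 1*2)) = -11*(-4 + sqrt(-1 - 2)) = -11*(-4 + sqrt(-3)) = -11*(-4 + I*sqrt(3)) = 44 - 11*I*sqrt(3)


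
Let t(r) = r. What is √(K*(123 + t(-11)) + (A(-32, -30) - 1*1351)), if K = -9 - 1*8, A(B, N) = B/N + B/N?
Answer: I*√731895/15 ≈ 57.034*I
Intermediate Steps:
A(B, N) = 2*B/N
K = -17 (K = -9 - 8 = -17)
√(K*(123 + t(-11)) + (A(-32, -30) - 1*1351)) = √(-17*(123 - 11) + (2*(-32)/(-30) - 1*1351)) = √(-17*112 + (2*(-32)*(-1/30) - 1351)) = √(-1904 + (32/15 - 1351)) = √(-1904 - 20233/15) = √(-48793/15) = I*√731895/15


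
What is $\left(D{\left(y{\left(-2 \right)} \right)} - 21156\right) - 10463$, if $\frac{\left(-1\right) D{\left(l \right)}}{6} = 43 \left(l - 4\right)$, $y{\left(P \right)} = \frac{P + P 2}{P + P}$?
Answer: $-30974$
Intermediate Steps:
$y{\left(P \right)} = \frac{3}{2}$ ($y{\left(P \right)} = \frac{P + 2 P}{2 P} = 3 P \frac{1}{2 P} = \frac{3}{2}$)
$D{\left(l \right)} = 1032 - 258 l$ ($D{\left(l \right)} = - 6 \cdot 43 \left(l - 4\right) = - 6 \cdot 43 \left(-4 + l\right) = - 6 \left(-172 + 43 l\right) = 1032 - 258 l$)
$\left(D{\left(y{\left(-2 \right)} \right)} - 21156\right) - 10463 = \left(\left(1032 - 387\right) - 21156\right) - 10463 = \left(645 - 21156\right) - 10463 = -20511 - 10463 = -30974$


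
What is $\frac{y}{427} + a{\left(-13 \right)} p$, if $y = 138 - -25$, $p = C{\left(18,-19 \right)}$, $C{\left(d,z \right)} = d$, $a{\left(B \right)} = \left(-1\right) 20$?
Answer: $- \frac{153557}{427} \approx -359.62$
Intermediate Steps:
$a{\left(B \right)} = -20$
$p = 18$
$y = 163$ ($y = 138 + 25 = 163$)
$\frac{y}{427} + a{\left(-13 \right)} p = \frac{163}{427} - 360 = - \frac{153557}{427}$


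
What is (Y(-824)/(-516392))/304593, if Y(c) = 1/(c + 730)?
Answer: 1/14785202514864 ≈ 6.7635e-14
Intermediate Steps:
Y(c) = 1/(730 + c)
(Y(-824)/(-516392))/304593 = (1/((730 - 824)*(-516392)))/304593 = (-1/516392/(-94))*(1/304593) = -1/94*(-1/516392)*(1/304593) = (1/48540848)*(1/304593) = 1/14785202514864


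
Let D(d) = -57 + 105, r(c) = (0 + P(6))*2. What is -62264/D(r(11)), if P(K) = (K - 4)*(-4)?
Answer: -7783/6 ≈ -1297.2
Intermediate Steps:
P(K) = 16 - 4*K (P(K) = (-4 + K)*(-4) = 16 - 4*K)
r(c) = -16 (r(c) = (0 + (16 - 4*6))*2 = (0 + (16 - 24))*2 = (0 - 8)*2 = -8*2 = -16)
D(d) = 48
-62264/D(r(11)) = -62264/48 = -62264*1/48 = -7783/6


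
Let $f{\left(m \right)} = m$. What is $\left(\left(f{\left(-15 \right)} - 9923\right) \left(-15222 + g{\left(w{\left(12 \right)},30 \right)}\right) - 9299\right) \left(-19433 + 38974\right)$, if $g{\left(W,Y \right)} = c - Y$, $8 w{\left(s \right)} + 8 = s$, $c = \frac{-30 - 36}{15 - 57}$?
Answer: $\frac{20729996004561}{7} \approx 2.9614 \cdot 10^{12}$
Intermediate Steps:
$c = \frac{11}{7}$ ($c = - \frac{66}{-42} = \left(-66\right) \left(- \frac{1}{42}\right) = \frac{11}{7} \approx 1.5714$)
$w{\left(s \right)} = -1 + \frac{s}{8}$
$g{\left(W,Y \right)} = \frac{11}{7} - Y$
$\left(\left(f{\left(-15 \right)} - 9923\right) \left(-15222 + g{\left(w{\left(12 \right)},30 \right)}\right) - 9299\right) \left(-19433 + 38974\right) = \left(\left(-15 - 9923\right) \left(-15222 + \left(\frac{11}{7} - 30\right)\right) - 9299\right) \left(-19433 + 38974\right) = \left(- 9938 \left(-15222 + \left(\frac{11}{7} - 30\right)\right) - 9299\right) 19541 = \left(- 9938 \left(-15222 - \frac{199}{7}\right) - 9299\right) 19541 = \left(\left(-9938\right) \left(- \frac{106753}{7}\right) - 9299\right) 19541 = \left(\frac{1060911314}{7} - 9299\right) 19541 = \frac{1060846221}{7} \cdot 19541 = \frac{20729996004561}{7}$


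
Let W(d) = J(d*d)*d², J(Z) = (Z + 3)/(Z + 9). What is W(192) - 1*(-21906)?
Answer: 240756114/4097 ≈ 58764.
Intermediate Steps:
J(Z) = (3 + Z)/(9 + Z)
W(d) = d²*(3 + d²)/(9 + d²) (W(d) = ((3 + d*d)/(9 + d*d))*d² = ((3 + d²)/(9 + d²))*d² = d²*(3 + d²)/(9 + d²))
W(192) - 1*(-21906) = 192²*(3 + 192²)/(9 + 192²) - 1*(-21906) = 36864*(3 + 36864)/(9 + 36864) + 21906 = 36864*36867/36873 + 21906 = 36864*(1/36873)*36867 + 21906 = 151007232/4097 + 21906 = 240756114/4097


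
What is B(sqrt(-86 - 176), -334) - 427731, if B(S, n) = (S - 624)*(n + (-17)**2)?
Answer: -399651 - 45*I*sqrt(262) ≈ -3.9965e+5 - 728.39*I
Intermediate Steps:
B(S, n) = (-624 + S)*(289 + n) (B(S, n) = (-624 + S)*(n + 289) = (-624 + S)*(289 + n))
B(sqrt(-86 - 176), -334) - 427731 = (-180336 - 624*(-334) + 289*sqrt(-86 - 176) + sqrt(-86 - 176)*(-334)) - 427731 = (-180336 + 208416 + 289*sqrt(-262) + sqrt(-262)*(-334)) - 427731 = (-180336 + 208416 + 289*(I*sqrt(262)) + (I*sqrt(262))*(-334)) - 427731 = (-180336 + 208416 + 289*I*sqrt(262) - 334*I*sqrt(262)) - 427731 = (28080 - 45*I*sqrt(262)) - 427731 = -399651 - 45*I*sqrt(262)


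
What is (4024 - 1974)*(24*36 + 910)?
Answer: 3636700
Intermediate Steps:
(4024 - 1974)*(24*36 + 910) = 2050*(864 + 910) = 2050*1774 = 3636700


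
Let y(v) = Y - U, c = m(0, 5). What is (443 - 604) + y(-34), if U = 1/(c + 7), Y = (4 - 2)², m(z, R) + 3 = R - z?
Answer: -1414/9 ≈ -157.11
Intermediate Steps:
m(z, R) = -3 + R - z (m(z, R) = -3 + (R - z) = -3 + R - z)
c = 2 (c = -3 + 5 - 1*0 = -3 + 5 + 0 = 2)
Y = 4 (Y = 2² = 4)
U = ⅑ (U = 1/(2 + 7) = 1/9 = ⅑ ≈ 0.11111)
y(v) = 35/9 (y(v) = 4 - 1*⅑ = 4 - ⅑ = 35/9)
(443 - 604) + y(-34) = (443 - 604) + 35/9 = -161 + 35/9 = -1414/9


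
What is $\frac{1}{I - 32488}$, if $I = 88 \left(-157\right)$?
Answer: $- \frac{1}{46304} \approx -2.1596 \cdot 10^{-5}$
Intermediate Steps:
$I = -13816$
$\frac{1}{I - 32488} = \frac{1}{-13816 - 32488} = \frac{1}{-46304} = - \frac{1}{46304}$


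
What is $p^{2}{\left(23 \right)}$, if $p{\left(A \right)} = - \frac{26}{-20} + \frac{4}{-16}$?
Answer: $\frac{441}{400} \approx 1.1025$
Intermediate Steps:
$p{\left(A \right)} = \frac{21}{20}$ ($p{\left(A \right)} = \left(-26\right) \left(- \frac{1}{20}\right) + 4 \left(- \frac{1}{16}\right) = \frac{13}{10} - \frac{1}{4} = \frac{21}{20}$)
$p^{2}{\left(23 \right)} = \left(\frac{21}{20}\right)^{2} = \frac{441}{400}$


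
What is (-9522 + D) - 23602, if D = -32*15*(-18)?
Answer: -24484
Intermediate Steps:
D = 8640 (D = -480*(-18) = 8640)
(-9522 + D) - 23602 = (-9522 + 8640) - 23602 = -882 - 23602 = -24484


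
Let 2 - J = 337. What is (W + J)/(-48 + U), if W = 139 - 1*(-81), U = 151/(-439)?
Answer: 50485/21223 ≈ 2.3788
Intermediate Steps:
J = -335 (J = 2 - 1*337 = 2 - 337 = -335)
U = -151/439 (U = 151*(-1/439) = -151/439 ≈ -0.34396)
W = 220 (W = 139 + 81 = 220)
(W + J)/(-48 + U) = (220 - 335)/(-48 - 151/439) = -115/(-21223/439) = -115*(-439/21223) = 50485/21223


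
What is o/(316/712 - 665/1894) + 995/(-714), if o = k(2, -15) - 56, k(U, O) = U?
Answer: -1628695139/2789598 ≈ -583.85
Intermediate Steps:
o = -54 (o = 2 - 56 = -54)
o/(316/712 - 665/1894) + 995/(-714) = -54/(316/712 - 665/1894) + 995/(-714) = -54/(316*(1/712) - 665*1/1894) + 995*(-1/714) = -54/(79/178 - 665/1894) - 995/714 = -54/7814/84283 - 995/714 = -54*84283/7814 - 995/714 = -2275641/3907 - 995/714 = -1628695139/2789598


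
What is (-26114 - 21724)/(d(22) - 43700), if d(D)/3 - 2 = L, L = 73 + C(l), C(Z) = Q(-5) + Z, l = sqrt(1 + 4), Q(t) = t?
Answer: 416094924/378276011 + 143514*sqrt(5)/1891380055 ≈ 1.1001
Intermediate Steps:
l = sqrt(5) ≈ 2.2361
C(Z) = -5 + Z
L = 68 + sqrt(5) (L = 73 + (-5 + sqrt(5)) = 68 + sqrt(5) ≈ 70.236)
d(D) = 210 + 3*sqrt(5) (d(D) = 6 + 3*(68 + sqrt(5)) = 6 + (204 + 3*sqrt(5)) = 210 + 3*sqrt(5))
(-26114 - 21724)/(d(22) - 43700) = (-26114 - 21724)/((210 + 3*sqrt(5)) - 43700) = -47838/(-43490 + 3*sqrt(5))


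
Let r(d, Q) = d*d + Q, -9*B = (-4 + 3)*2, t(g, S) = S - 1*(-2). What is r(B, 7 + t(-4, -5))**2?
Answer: 107584/6561 ≈ 16.397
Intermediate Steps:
t(g, S) = 2 + S (t(g, S) = S + 2 = 2 + S)
B = 2/9 (B = -(-4 + 3)*2/9 = -(-1)*2/9 = -1/9*(-2) = 2/9 ≈ 0.22222)
r(d, Q) = Q + d**2 (r(d, Q) = d**2 + Q = Q + d**2)
r(B, 7 + t(-4, -5))**2 = ((7 + (2 - 5)) + (2/9)**2)**2 = ((7 - 3) + 4/81)**2 = (4 + 4/81)**2 = (328/81)**2 = 107584/6561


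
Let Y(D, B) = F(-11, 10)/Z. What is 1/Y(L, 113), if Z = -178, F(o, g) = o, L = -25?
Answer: 178/11 ≈ 16.182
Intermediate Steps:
Y(D, B) = 11/178 (Y(D, B) = -11/(-178) = -11*(-1/178) = 11/178)
1/Y(L, 113) = 1/(11/178) = 178/11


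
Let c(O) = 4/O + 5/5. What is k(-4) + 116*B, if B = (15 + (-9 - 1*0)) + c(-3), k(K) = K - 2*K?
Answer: 1984/3 ≈ 661.33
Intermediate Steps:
c(O) = 1 + 4/O (c(O) = 4/O + 5*(⅕) = 4/O + 1 = 1 + 4/O)
k(K) = -K
B = 17/3 (B = (15 + (-9 - 1*0)) + (4 - 3)/(-3) = (15 + (-9 + 0)) - ⅓*1 = (15 - 9) - ⅓ = 6 - ⅓ = 17/3 ≈ 5.6667)
k(-4) + 116*B = -1*(-4) + 116*(17/3) = 4 + 1972/3 = 1984/3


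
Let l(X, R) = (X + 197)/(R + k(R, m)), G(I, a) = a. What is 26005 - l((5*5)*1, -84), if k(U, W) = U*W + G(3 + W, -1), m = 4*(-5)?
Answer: 41477753/1595 ≈ 26005.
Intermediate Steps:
m = -20
k(U, W) = -1 + U*W (k(U, W) = U*W - 1 = -1 + U*W)
l(X, R) = (197 + X)/(-1 - 19*R) (l(X, R) = (X + 197)/(R + (-1 + R*(-20))) = (197 + X)/(R + (-1 - 20*R)) = (197 + X)/(-1 - 19*R))
26005 - l((5*5)*1, -84) = 26005 - (197 + (5*5)*1)/(-1 - 19*(-84)) = 26005 - (197 + 25*1)/(-1 + 1596) = 26005 - (197 + 25)/1595 = 26005 - 222/1595 = 41477753/1595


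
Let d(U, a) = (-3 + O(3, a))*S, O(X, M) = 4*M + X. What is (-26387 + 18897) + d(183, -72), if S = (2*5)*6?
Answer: -24770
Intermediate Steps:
S = 60 (S = 10*6 = 60)
O(X, M) = X + 4*M
d(U, a) = 240*a (d(U, a) = (-3 + (3 + 4*a))*60 = (4*a)*60 = 240*a)
(-26387 + 18897) + d(183, -72) = (-26387 + 18897) + 240*(-72) = -7490 - 17280 = -24770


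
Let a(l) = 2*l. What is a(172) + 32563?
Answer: 32907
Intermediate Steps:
a(172) + 32563 = 2*172 + 32563 = 344 + 32563 = 32907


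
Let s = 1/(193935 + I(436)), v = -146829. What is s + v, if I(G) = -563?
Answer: -28392617387/193372 ≈ -1.4683e+5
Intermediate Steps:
s = 1/193372 (s = 1/(193935 - 563) = 1/193372 ≈ 5.1714e-6)
s + v = 1/193372 - 146829 = -28392617387/193372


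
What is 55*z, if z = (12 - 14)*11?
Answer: -1210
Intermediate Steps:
z = -22 (z = -2*11 = -22)
55*z = 55*(-22) = -1210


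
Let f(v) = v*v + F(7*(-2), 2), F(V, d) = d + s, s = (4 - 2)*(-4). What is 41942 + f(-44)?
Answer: 43872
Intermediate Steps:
s = -8 (s = 2*(-4) = -8)
F(V, d) = -8 + d (F(V, d) = d - 8 = -8 + d)
f(v) = -6 + v² (f(v) = v*v + (-8 + 2) = v² - 6 = -6 + v²)
41942 + f(-44) = 41942 + (-6 + (-44)²) = 41942 + (-6 + 1936) = 41942 + 1930 = 43872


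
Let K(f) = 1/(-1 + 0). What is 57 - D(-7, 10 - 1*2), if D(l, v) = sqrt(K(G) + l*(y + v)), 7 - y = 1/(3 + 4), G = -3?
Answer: 57 - I*sqrt(105) ≈ 57.0 - 10.247*I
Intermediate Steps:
y = 48/7 (y = 7 - 1/(3 + 4) = 7 - 1/7 = 48/7 ≈ 6.8571)
K(f) = -1 (K(f) = 1/(-1) = -1)
D(l, v) = sqrt(-1 + l*(48/7 + v))
57 - D(-7, 10 - 1*2) = 57 - sqrt(-49 + 336*(-7) + 49*(-7)*(10 - 1*2))/7 = 57 - sqrt(-49 - 2352 + 49*(-7)*(10 - 2))/7 = 57 - sqrt(-49 - 2352 + 49*(-7)*8)/7 = 57 - sqrt(-49 - 2352 - 2744)/7 = 57 - sqrt(-5145)/7 = 57 - 7*I*sqrt(105)/7 = 57 - I*sqrt(105)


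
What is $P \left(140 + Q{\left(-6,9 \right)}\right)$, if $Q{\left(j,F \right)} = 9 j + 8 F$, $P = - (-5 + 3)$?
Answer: $316$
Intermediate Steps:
$P = 2$ ($P = \left(-1\right) \left(-2\right) = 2$)
$Q{\left(j,F \right)} = 8 F + 9 j$
$P \left(140 + Q{\left(-6,9 \right)}\right) = 2 \left(140 + \left(8 \cdot 9 + 9 \left(-6\right)\right)\right) = 2 \left(140 + \left(72 - 54\right)\right) = 2 \left(140 + 18\right) = 2 \cdot 158 = 316$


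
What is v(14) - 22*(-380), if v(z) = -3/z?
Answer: 117037/14 ≈ 8359.8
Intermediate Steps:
v(14) - 22*(-380) = -3/14 - 22*(-380) = -3*1/14 + 8360 = -3/14 + 8360 = 117037/14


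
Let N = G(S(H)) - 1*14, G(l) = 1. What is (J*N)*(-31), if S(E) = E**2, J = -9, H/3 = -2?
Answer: -3627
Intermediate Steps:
H = -6 (H = 3*(-2) = -6)
N = -13 (N = 1 - 1*14 = 1 - 14 = -13)
(J*N)*(-31) = -9*(-13)*(-31) = 117*(-31) = -3627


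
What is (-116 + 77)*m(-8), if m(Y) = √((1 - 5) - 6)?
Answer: -39*I*√10 ≈ -123.33*I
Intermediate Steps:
m(Y) = I*√10 (m(Y) = √(-4 - 6) = √(-10) = I*√10)
(-116 + 77)*m(-8) = (-116 + 77)*(I*√10) = -39*I*√10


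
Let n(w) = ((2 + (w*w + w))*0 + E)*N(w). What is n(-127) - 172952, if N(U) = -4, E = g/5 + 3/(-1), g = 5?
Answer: -172944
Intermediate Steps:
E = -2 (E = 5/5 + 3/(-1) = 5*(1/5) + 3*(-1) = 1 - 3 = -2)
n(w) = 8 (n(w) = ((2 + (w*w + w))*0 - 2)*(-4) = ((2 + (w**2 + w))*0 - 2)*(-4) = ((2 + (w + w**2))*0 - 2)*(-4) = ((2 + w + w**2)*0 - 2)*(-4) = (0 - 2)*(-4) = -2*(-4) = 8)
n(-127) - 172952 = 8 - 172952 = -172944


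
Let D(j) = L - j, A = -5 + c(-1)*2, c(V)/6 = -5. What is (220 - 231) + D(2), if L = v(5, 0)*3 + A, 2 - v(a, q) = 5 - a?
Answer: -72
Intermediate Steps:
c(V) = -30 (c(V) = 6*(-5) = -30)
v(a, q) = -3 + a (v(a, q) = 2 - (5 - a) = 2 + (-5 + a) = -3 + a)
A = -65 (A = -5 - 30*2 = -5 - 60 = -65)
L = -59 (L = (-3 + 5)*3 - 65 = 2*3 - 65 = 6 - 65 = -59)
D(j) = -59 - j
(220 - 231) + D(2) = (220 - 231) + (-59 - 1*2) = -11 + (-59 - 2) = -11 - 61 = -72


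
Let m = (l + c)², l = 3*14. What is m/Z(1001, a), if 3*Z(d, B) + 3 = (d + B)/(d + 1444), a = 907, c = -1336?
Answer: -1364665340/603 ≈ -2.2631e+6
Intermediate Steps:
Z(d, B) = -1 + (B + d)/(3*(1444 + d)) (Z(d, B) = -1 + ((d + B)/(d + 1444))/3 = -1 + ((B + d)/(1444 + d))/3 = -1 + (B + d)/(3*(1444 + d)))
l = 42
m = 1674436 (m = (42 - 1336)² = (-1294)² = 1674436)
m/Z(1001, a) = 1674436/(((-4332 + 907 - 2*1001)/(3*(1444 + 1001)))) = 1674436/(((⅓)*(-4332 + 907 - 2002)/2445)) = 1674436/(((⅓)*(1/2445)*(-5427))) = 1674436/(-603/815) = 1674436*(-815/603) = -1364665340/603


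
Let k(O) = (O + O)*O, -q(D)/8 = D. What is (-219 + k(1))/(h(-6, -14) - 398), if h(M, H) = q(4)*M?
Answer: 217/206 ≈ 1.0534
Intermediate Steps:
q(D) = -8*D
k(O) = 2*O² (k(O) = (2*O)*O = 2*O²)
h(M, H) = -32*M (h(M, H) = (-8*4)*M = -32*M)
(-219 + k(1))/(h(-6, -14) - 398) = (-219 + 2*1²)/(-32*(-6) - 398) = (-219 + 2*1)/(192 - 398) = (-219 + 2)/(-206) = -217*(-1/206) = 217/206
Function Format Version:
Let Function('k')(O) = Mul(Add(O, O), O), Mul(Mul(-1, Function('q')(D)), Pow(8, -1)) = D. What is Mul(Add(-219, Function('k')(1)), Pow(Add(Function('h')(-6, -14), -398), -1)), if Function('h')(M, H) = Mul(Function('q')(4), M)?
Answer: Rational(217, 206) ≈ 1.0534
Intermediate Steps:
Function('q')(D) = Mul(-8, D)
Function('k')(O) = Mul(2, Pow(O, 2)) (Function('k')(O) = Mul(Mul(2, O), O) = Mul(2, Pow(O, 2)))
Function('h')(M, H) = Mul(-32, M) (Function('h')(M, H) = Mul(Mul(-8, 4), M) = Mul(-32, M))
Mul(Add(-219, Function('k')(1)), Pow(Add(Function('h')(-6, -14), -398), -1)) = Mul(Add(-219, Mul(2, Pow(1, 2))), Pow(Add(Mul(-32, -6), -398), -1)) = Mul(Add(-219, Mul(2, 1)), Pow(Add(192, -398), -1)) = Mul(Add(-219, 2), Pow(-206, -1)) = Mul(-217, Rational(-1, 206)) = Rational(217, 206)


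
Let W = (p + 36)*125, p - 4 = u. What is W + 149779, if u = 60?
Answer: 162279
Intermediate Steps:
p = 64 (p = 4 + 60 = 64)
W = 12500 (W = (64 + 36)*125 = 100*125 = 12500)
W + 149779 = 12500 + 149779 = 162279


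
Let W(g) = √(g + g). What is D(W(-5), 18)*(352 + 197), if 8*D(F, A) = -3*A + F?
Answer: -14823/4 + 549*I*√10/8 ≈ -3705.8 + 217.01*I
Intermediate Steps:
W(g) = √2*√g (W(g) = √(2*g) = √2*√g)
D(F, A) = -3*A/8 + F/8 (D(F, A) = (-3*A + F)/8 = (F - 3*A)/8 = -3*A/8 + F/8)
D(W(-5), 18)*(352 + 197) = (-3/8*18 + (√2*√(-5))/8)*(352 + 197) = (-27/4 + (√2*(I*√5))/8)*549 = (-27/4 + (I*√10)/8)*549 = (-27/4 + I*√10/8)*549 = -14823/4 + 549*I*√10/8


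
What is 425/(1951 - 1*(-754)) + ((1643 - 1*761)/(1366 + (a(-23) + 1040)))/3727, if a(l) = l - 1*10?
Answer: 35820557/227842691 ≈ 0.15722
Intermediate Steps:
a(l) = -10 + l (a(l) = l - 10 = -10 + l)
425/(1951 - 1*(-754)) + ((1643 - 1*761)/(1366 + (a(-23) + 1040)))/3727 = 425/(1951 - 1*(-754)) + ((1643 - 1*761)/(1366 + ((-10 - 23) + 1040)))/3727 = 425/(1951 + 754) + ((1643 - 761)/(1366 + (-33 + 1040)))*(1/3727) = 425/2705 + (882/(1366 + 1007))*(1/3727) = 425*(1/2705) + (882/2373)*(1/3727) = 85/541 + (882*(1/2373))*(1/3727) = 85/541 + (42/113)*(1/3727) = 85/541 + 42/421151 = 35820557/227842691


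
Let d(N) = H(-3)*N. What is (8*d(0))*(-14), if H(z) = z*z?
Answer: 0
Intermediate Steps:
H(z) = z²
d(N) = 9*N (d(N) = (-3)²*N = 9*N)
(8*d(0))*(-14) = (8*(9*0))*(-14) = (8*0)*(-14) = 0*(-14) = 0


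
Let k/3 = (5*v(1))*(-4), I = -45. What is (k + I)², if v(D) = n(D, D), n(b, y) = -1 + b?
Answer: 2025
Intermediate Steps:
v(D) = -1 + D
k = 0 (k = 3*((5*(-1 + 1))*(-4)) = 3*((5*0)*(-4)) = 3*(0*(-4)) = 3*0 = 0)
(k + I)² = (0 - 45)² = (-45)² = 2025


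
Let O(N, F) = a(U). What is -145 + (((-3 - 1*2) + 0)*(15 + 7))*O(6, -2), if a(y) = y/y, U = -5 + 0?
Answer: -255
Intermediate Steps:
U = -5
a(y) = 1
O(N, F) = 1
-145 + (((-3 - 1*2) + 0)*(15 + 7))*O(6, -2) = -145 + (((-3 - 1*2) + 0)*(15 + 7))*1 = -145 + (((-3 - 2) + 0)*22)*1 = -145 + ((-5 + 0)*22)*1 = -145 - 5*22*1 = -145 - 110*1 = -145 - 110 = -255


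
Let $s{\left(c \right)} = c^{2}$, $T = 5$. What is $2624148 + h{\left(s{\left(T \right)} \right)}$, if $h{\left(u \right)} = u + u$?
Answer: $2624198$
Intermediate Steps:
$h{\left(u \right)} = 2 u$
$2624148 + h{\left(s{\left(T \right)} \right)} = 2624148 + 2 \cdot 5^{2} = 2624148 + 2 \cdot 25 = 2624148 + 50 = 2624198$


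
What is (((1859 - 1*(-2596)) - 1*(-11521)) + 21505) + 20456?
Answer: 57937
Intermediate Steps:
(((1859 - 1*(-2596)) - 1*(-11521)) + 21505) + 20456 = (((1859 + 2596) + 11521) + 21505) + 20456 = ((4455 + 11521) + 21505) + 20456 = (15976 + 21505) + 20456 = 37481 + 20456 = 57937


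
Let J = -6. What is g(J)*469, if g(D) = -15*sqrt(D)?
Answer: -7035*I*sqrt(6) ≈ -17232.0*I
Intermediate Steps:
g(J)*469 = -15*I*sqrt(6)*469 = -7035*I*sqrt(6)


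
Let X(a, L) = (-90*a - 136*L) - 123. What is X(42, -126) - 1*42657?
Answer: -29424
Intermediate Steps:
X(a, L) = -123 - 136*L - 90*a (X(a, L) = (-136*L - 90*a) - 123 = -123 - 136*L - 90*a)
X(42, -126) - 1*42657 = (-123 - 136*(-126) - 90*42) - 1*42657 = (-123 + 17136 - 3780) - 42657 = 13233 - 42657 = -29424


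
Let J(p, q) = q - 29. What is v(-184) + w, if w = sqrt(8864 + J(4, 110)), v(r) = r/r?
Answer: 1 + sqrt(8945) ≈ 95.578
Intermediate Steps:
J(p, q) = -29 + q
v(r) = 1
w = sqrt(8945) (w = sqrt(8864 + (-29 + 110)) = sqrt(8864 + 81) = sqrt(8945) ≈ 94.578)
v(-184) + w = 1 + sqrt(8945)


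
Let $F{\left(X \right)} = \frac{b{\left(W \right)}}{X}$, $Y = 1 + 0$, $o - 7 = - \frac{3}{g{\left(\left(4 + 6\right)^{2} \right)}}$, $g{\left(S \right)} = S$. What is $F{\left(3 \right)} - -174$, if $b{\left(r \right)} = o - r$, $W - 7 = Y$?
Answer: $\frac{52097}{300} \approx 173.66$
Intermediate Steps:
$o = \frac{697}{100}$ ($o = 7 - \frac{3}{\left(4 + 6\right)^{2}} = 7 - \frac{3}{10^{2}} = 7 - \frac{3}{100} = \frac{697}{100} \approx 6.97$)
$Y = 1$
$W = 8$ ($W = 7 + 1 = 8$)
$b{\left(r \right)} = \frac{697}{100} - r$
$F{\left(X \right)} = - \frac{103}{100 X}$ ($F{\left(X \right)} = \frac{\frac{697}{100} - 8}{X} = - \frac{103}{100 X}$)
$F{\left(3 \right)} - -174 = - \frac{103}{100 \cdot 3} - -174 = \left(- \frac{103}{100}\right) \frac{1}{3} + 174 = - \frac{103}{300} + 174 = \frac{52097}{300}$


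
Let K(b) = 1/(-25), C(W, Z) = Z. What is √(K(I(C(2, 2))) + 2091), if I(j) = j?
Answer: √52274/5 ≈ 45.727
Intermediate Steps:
K(b) = -1/25
√(K(I(C(2, 2))) + 2091) = √(-1/25 + 2091) = √(52274/25) = √52274/5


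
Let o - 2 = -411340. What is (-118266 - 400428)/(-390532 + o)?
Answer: 86449/133645 ≈ 0.64686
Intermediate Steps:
o = -411338 (o = 2 - 411340 = -411338)
(-118266 - 400428)/(-390532 + o) = (-118266 - 400428)/(-390532 - 411338) = -518694/(-801870) = -518694*(-1/801870) = 86449/133645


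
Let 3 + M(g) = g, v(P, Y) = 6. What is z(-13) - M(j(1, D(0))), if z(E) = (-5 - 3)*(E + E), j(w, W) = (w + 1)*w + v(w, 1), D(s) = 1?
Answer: 203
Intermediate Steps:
j(w, W) = 6 + w*(1 + w) (j(w, W) = (w + 1)*w + 6 = (1 + w)*w + 6 = w*(1 + w) + 6 = 6 + w*(1 + w))
z(E) = -16*E
M(g) = -3 + g
z(-13) - M(j(1, D(0))) = -16*(-13) - (-3 + (6 + 1 + 1²)) = 208 - (-3 + (6 + 1 + 1)) = 208 - (-3 + 8) = 208 - 1*5 = 208 - 5 = 203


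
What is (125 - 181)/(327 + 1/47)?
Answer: -1316/7685 ≈ -0.17124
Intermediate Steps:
(125 - 181)/(327 + 1/47) = -56/(327 + 1/47) = -56/15370/47 = -56*47/15370 = -1316/7685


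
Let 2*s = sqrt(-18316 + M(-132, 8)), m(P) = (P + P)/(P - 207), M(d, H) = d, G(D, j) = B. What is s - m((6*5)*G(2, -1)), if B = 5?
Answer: 100/19 + 2*I*sqrt(1153) ≈ 5.2632 + 67.912*I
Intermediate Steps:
G(D, j) = 5
m(P) = 2*P/(-207 + P) (m(P) = (2*P)/(-207 + P) = 2*P/(-207 + P))
s = 2*I*sqrt(1153) (s = sqrt(-18316 - 132)/2 = sqrt(-18448)/2 = (4*I*sqrt(1153))/2 = 2*I*sqrt(1153) ≈ 67.912*I)
s - m((6*5)*G(2, -1)) = 2*I*sqrt(1153) - 2*(6*5)*5/(-207 + (6*5)*5) = 2*I*sqrt(1153) - 2*30*5/(-207 + 30*5) = 2*I*sqrt(1153) - 2*150/(-207 + 150) = 2*I*sqrt(1153) - 2*150/(-57) = 2*I*sqrt(1153) - 2*150*(-1)/57 = 2*I*sqrt(1153) - 1*(-100/19) = 2*I*sqrt(1153) + 100/19 = 100/19 + 2*I*sqrt(1153)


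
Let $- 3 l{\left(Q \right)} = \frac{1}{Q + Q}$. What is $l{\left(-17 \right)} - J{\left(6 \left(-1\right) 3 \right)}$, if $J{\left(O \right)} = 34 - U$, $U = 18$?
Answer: $- \frac{1631}{102} \approx -15.99$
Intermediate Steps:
$J{\left(O \right)} = 16$ ($J{\left(O \right)} = 34 - 18 = 16$)
$l{\left(Q \right)} = - \frac{1}{6 Q}$ ($l{\left(Q \right)} = - \frac{1}{3 \left(Q + Q\right)} = - \frac{1}{3 \cdot 2 Q} = - \frac{\frac{1}{2} \frac{1}{Q}}{3} = - \frac{1}{6 Q}$)
$l{\left(-17 \right)} - J{\left(6 \left(-1\right) 3 \right)} = - \frac{1}{6 \left(-17\right)} - 16 = \left(- \frac{1}{6}\right) \left(- \frac{1}{17}\right) - 16 = \frac{1}{102} - 16 = - \frac{1631}{102}$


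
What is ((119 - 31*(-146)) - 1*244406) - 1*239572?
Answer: -479333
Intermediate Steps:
((119 - 31*(-146)) - 1*244406) - 1*239572 = ((119 + 4526) - 244406) - 239572 = (4645 - 244406) - 239572 = -239761 - 239572 = -479333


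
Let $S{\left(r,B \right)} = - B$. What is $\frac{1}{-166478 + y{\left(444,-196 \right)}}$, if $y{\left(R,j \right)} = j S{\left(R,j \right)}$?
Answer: $- \frac{1}{204894} \approx -4.8806 \cdot 10^{-6}$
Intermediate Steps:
$y{\left(R,j \right)} = - j^{2}$ ($y{\left(R,j \right)} = j \left(- j\right) = - j^{2}$)
$\frac{1}{-166478 + y{\left(444,-196 \right)}} = \frac{1}{-166478 - \left(-196\right)^{2}} = \frac{1}{-166478 - 38416} = \frac{1}{-204894} = - \frac{1}{204894}$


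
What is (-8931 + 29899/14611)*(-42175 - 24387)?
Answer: 8683741221404/14611 ≈ 5.9433e+8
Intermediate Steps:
(-8931 + 29899/14611)*(-42175 - 24387) = (-8931 + 29899*(1/14611))*(-66562) = (-8931 + 29899/14611)*(-66562) = -130460942/14611*(-66562) = 8683741221404/14611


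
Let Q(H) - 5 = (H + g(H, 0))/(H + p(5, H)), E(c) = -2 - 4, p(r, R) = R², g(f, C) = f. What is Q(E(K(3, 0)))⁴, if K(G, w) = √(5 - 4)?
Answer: 279841/625 ≈ 447.75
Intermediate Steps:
K(G, w) = 1 (K(G, w) = √1 = 1)
E(c) = -6
Q(H) = 5 + 2*H/(H + H²) (Q(H) = 5 + (H + H)/(H + H²) = 5 + (2*H)/(H + H²) = 5 + 2*H/(H + H²))
Q(E(K(3, 0)))⁴ = ((7 + 5*(-6))/(1 - 6))⁴ = ((7 - 30)/(-5))⁴ = (-⅕*(-23))⁴ = (23/5)⁴ = 279841/625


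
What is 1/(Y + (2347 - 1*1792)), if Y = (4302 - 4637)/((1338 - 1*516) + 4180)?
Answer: 5002/2775775 ≈ 0.0018020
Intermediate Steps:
Y = -335/5002 (Y = -335/((1338 - 516) + 4180) = -335/(822 + 4180) = -335/5002 ≈ -0.066973)
1/(Y + (2347 - 1*1792)) = 1/(-335/5002 + (2347 - 1*1792)) = 1/(-335/5002 + (2347 - 1792)) = 1/(-335/5002 + 555) = 1/(2775775/5002) = 5002/2775775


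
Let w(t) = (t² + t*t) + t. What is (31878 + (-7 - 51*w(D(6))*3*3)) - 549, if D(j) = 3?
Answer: 21683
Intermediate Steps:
w(t) = t + 2*t² (w(t) = (t² + t²) + t = 2*t² + t = t + 2*t²)
(31878 + (-7 - 51*w(D(6))*3*3)) - 549 = (31878 + (-7 - 51*(3*(1 + 2*3))*3*3)) - 549 = (31878 + (-7 - 51*(3*(1 + 6))*3*3)) - 549 = (31878 + (-7 - 51*(3*7)*3*3)) - 549 = (31878 + (-7 - 51*21*3*3)) - 549 = (31878 + (-7 - 3213*3)) - 549 = (31878 + (-7 - 51*189)) - 549 = (31878 + (-7 - 9639)) - 549 = (31878 - 9646) - 549 = 22232 - 549 = 21683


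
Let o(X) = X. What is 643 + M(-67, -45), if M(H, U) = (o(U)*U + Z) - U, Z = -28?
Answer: 2685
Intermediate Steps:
M(H, U) = -28 + U² - U (M(H, U) = (U*U - 28) - U = (U² - 28) - U = (-28 + U²) - U = -28 + U² - U)
643 + M(-67, -45) = 643 + (-28 + (-45)² - 1*(-45)) = 643 + (-28 + 2025 + 45) = 643 + 2042 = 2685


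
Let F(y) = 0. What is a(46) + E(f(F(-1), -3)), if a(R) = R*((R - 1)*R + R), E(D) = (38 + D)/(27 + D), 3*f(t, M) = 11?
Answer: 8955037/92 ≈ 97337.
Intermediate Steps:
f(t, M) = 11/3 (f(t, M) = (1/3)*11 = 11/3)
E(D) = (38 + D)/(27 + D)
a(R) = R*(R + R*(-1 + R)) (a(R) = R*((-1 + R)*R + R) = R*(R*(-1 + R) + R) = R*(R + R*(-1 + R)))
a(46) + E(f(F(-1), -3)) = 46**3 + (38 + 11/3)/(27 + 11/3) = 97336 + (125/3)/(92/3) = 97336 + (3/92)*(125/3) = 97336 + 125/92 = 8955037/92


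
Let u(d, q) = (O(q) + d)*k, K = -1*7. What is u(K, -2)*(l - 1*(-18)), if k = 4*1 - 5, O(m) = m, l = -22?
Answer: -36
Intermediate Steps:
k = -1 (k = 4 - 5 = -1)
K = -7
u(d, q) = -d - q (u(d, q) = (q + d)*(-1) = (d + q)*(-1) = -d - q)
u(K, -2)*(l - 1*(-18)) = (-1*(-7) - 1*(-2))*(-22 - 1*(-18)) = (7 + 2)*(-22 + 18) = 9*(-4) = -36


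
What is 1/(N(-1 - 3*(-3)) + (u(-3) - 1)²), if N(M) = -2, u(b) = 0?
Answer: -1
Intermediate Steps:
1/(N(-1 - 3*(-3)) + (u(-3) - 1)²) = 1/(-2 + (0 - 1)²) = 1/(-2 + (-1)²) = 1/(-2 + 1) = 1/(-1) = -1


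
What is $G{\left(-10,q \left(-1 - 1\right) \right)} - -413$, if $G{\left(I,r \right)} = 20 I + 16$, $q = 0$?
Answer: $229$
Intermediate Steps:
$G{\left(I,r \right)} = 16 + 20 I$
$G{\left(-10,q \left(-1 - 1\right) \right)} - -413 = \left(16 + 20 \left(-10\right)\right) - -413 = \left(16 - 200\right) + 413 = -184 + 413 = 229$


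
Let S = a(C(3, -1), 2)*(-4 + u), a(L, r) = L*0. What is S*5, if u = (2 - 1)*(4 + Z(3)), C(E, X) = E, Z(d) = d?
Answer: 0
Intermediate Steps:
a(L, r) = 0
u = 7 (u = (2 - 1)*(4 + 3) = 1*7 = 7)
S = 0 (S = 0*(-4 + 7) = 0*3 = 0)
S*5 = 0*5 = 0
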